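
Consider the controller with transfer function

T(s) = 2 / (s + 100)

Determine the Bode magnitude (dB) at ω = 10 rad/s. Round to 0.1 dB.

-34.0 dB

At s = jω = j10:
pole (s+100): 100 + j10 → |·| = √(100²+10²) = √10100 ≈ 100.5, ∠ = arctan(10/100) ≈ 5.71°
|T| = 2 / 100.5 ≈ 0.0199
Gain = 20 log₁₀(0.0199) ≈ -34.02 dB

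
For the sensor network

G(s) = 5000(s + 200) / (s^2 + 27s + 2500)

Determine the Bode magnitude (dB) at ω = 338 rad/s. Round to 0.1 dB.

At s = jω = j338:
zero (s+200): 200 + j338 → |·| = √(200²+338²) = √154244 ≈ 392.74, ∠ = arctan(338/200) ≈ 59.39°
quadratic: (j338)² + 27·j338 + 2500 = -111744 + j9126 → |·| ≈ 1.1212e+05, ∠ ≈ 175.33°
|G| = 5000 · 392.74 / 1.1212e+05 ≈ 17.514
Gain = 20 log₁₀(17.514) ≈ 24.87 dB

24.9 dB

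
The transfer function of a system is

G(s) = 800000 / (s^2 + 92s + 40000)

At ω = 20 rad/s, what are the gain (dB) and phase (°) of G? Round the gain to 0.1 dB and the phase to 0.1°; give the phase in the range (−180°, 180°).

26.1 dB, -2.7°

At s = jω = j20:
quadratic: (j20)² + 92·j20 + 40000 = 39600 + j1840 → |·| ≈ 39643, ∠ ≈ 2.66°
|G| = 800000 / 39643 ≈ 20.18
Gain = 20 log₁₀(20.18) ≈ 26.10 dB
∠G = 0.00° − 2.66° = -2.66°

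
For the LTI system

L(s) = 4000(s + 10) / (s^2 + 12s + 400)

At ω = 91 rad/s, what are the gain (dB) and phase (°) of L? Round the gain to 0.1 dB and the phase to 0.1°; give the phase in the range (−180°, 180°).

33.3 dB, -88.4°

At s = jω = j91:
zero (s+10): 10 + j91 → |·| = √(10²+91²) = √8381 ≈ 91.548, ∠ = arctan(91/10) ≈ 83.73°
quadratic: (j91)² + 12·j91 + 400 = -7881 + j1092 → |·| ≈ 7956.3, ∠ ≈ 172.11°
|L| = 4000 · 91.548 / 7956.3 ≈ 46.025
Gain = 20 log₁₀(46.025) ≈ 33.26 dB
∠L = 83.73° − 172.11° = -88.38°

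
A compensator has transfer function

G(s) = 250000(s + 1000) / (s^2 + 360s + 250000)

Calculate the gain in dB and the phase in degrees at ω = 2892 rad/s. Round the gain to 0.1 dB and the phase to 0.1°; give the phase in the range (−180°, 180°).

39.4 dB, -101.8°

At s = jω = j2892:
zero (s+1000): 1000 + j2892 → |·| = √(1000²+2892²) = √9363664 ≈ 3060, ∠ = arctan(2892/1000) ≈ 70.93°
quadratic: (j2892)² + 360·j2892 + 250000 = -8113664 + j1041120 → |·| ≈ 8.1802e+06, ∠ ≈ 172.69°
|G| = 250000 · 3060 / 8.1802e+06 ≈ 93.518
Gain = 20 log₁₀(93.518) ≈ 39.42 dB
∠G = 70.93° − 172.69° = -101.76°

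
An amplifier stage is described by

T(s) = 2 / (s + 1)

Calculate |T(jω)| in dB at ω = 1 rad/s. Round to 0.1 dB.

Substitute s = j1:
Numerator: 2 = 2 + j0
Denominator: (j1) + 1 = 1 + j1
|N| = √(2² + 0²) ≈ 2, ∠N ≈ 0.00°
|D| = √(1² + 1²) ≈ 1.4142, ∠D ≈ 45.00°
|T| = 2 / 1.4142 ≈ 1.4142
Gain = 20 log₁₀(1.4142) ≈ 3.01 dB

3.0 dB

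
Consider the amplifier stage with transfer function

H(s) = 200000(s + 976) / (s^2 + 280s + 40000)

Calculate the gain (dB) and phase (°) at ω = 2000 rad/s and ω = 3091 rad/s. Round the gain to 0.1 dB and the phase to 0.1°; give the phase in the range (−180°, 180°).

ω = 2000: 40.9 dB, -108.0°; ω = 3091: 36.6 dB, -102.3°

At s = jω = j2000:
zero (s+976): 976 + j2000 → |·| = √(976²+2000²) = √4952576 ≈ 2225.4, ∠ = arctan(2000/976) ≈ 63.99°
quadratic: (j2000)² + 280·j2000 + 40000 = -3960000 + j560000 → |·| ≈ 3.9994e+06, ∠ ≈ 171.95°
|H| = 200000 · 2225.4 / 3.9994e+06 ≈ 111.29
Gain = 20 log₁₀(111.29) ≈ 40.93 dB
∠H = 63.99° − 171.95° = -107.96°

At s = jω = j3091:
zero (s+976): 976 + j3091 → |·| = √(976²+3091²) = √10506857 ≈ 3241.4, ∠ = arctan(3091/976) ≈ 72.48°
quadratic: (j3091)² + 280·j3091 + 40000 = -9514281 + j865480 → |·| ≈ 9.5536e+06, ∠ ≈ 174.80°
|H| = 200000 · 3241.4 / 9.5536e+06 ≈ 67.857
Gain = 20 log₁₀(67.857) ≈ 36.63 dB
∠H = 72.48° − 174.80° = -102.32°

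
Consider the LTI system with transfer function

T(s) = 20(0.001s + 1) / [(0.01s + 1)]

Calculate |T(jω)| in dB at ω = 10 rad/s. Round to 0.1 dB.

At ω = 10 rad/s:
zero (1 + j10·0.001) = 1 + j0.01 → |·| ≈ 1, ∠ ≈ 0.57°
pole (1 + j10·0.01) = 1 + j0.1 → |·| ≈ 1.005, ∠ ≈ 5.71°
|T| = 20 · 1 / (1.005) ≈ 19.9
Gain = 20 log₁₀(19.9) ≈ 25.98 dB

26.0 dB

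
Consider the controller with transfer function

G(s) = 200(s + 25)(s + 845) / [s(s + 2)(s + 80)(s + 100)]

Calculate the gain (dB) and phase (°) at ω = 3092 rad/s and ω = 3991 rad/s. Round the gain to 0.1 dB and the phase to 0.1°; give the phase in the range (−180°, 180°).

At s = jω = j3092:
zero (s+25): 25 + j3092 → |·| = √(25²+3092²) = √9561089 ≈ 3092.1, ∠ = arctan(3092/25) ≈ 89.54°
zero (s+845): 845 + j3092 → |·| = √(845²+3092²) = √10274489 ≈ 3205.4, ∠ = arctan(3092/845) ≈ 74.72°
pole (s+2): 2 + j3092 → |·| = √(2²+3092²) = √9560468 ≈ 3092, ∠ = arctan(3092/2) ≈ 89.96°
pole (s+80): 80 + j3092 → |·| = √(80²+3092²) = √9566864 ≈ 3093, ∠ = arctan(3092/80) ≈ 88.52°
pole (s+100): 100 + j3092 → |·| = √(100²+3092²) = √9570464 ≈ 3093.6, ∠ = arctan(3092/100) ≈ 88.15°
pole at origin: |s| = 3092, ∠ = 90.00° (in denominator)
|G| = 200 · 9.9114e+06 / 9.1479e+13 ≈ 2.1669e-05
Gain = 20 log₁₀(2.1669e-05) ≈ -93.28 dB
∠G = 164.26° − 356.63° = -192.37° ≡ 167.63° (principal value)

At s = jω = j3991:
zero (s+25): 25 + j3991 → |·| = √(25²+3991²) = √15928706 ≈ 3991.1, ∠ = arctan(3991/25) ≈ 89.64°
zero (s+845): 845 + j3991 → |·| = √(845²+3991²) = √16642106 ≈ 4079.5, ∠ = arctan(3991/845) ≈ 78.05°
pole (s+2): 2 + j3991 → |·| = √(2²+3991²) = √15928085 ≈ 3991, ∠ = arctan(3991/2) ≈ 89.97°
pole (s+80): 80 + j3991 → |·| = √(80²+3991²) = √15934481 ≈ 3991.8, ∠ = arctan(3991/80) ≈ 88.85°
pole (s+100): 100 + j3991 → |·| = √(100²+3991²) = √15938081 ≈ 3992.3, ∠ = arctan(3991/100) ≈ 88.56°
pole at origin: |s| = 3991, ∠ = 90.00° (in denominator)
|G| = 200 · 1.6282e+07 / 2.5384e+14 ≈ 1.2829e-05
Gain = 20 log₁₀(1.2829e-05) ≈ -97.84 dB
∠G = 167.69° − 357.38° = -189.69° ≡ 170.31° (principal value)

ω = 3092: -93.3 dB, 167.6°; ω = 3991: -97.8 dB, 170.3°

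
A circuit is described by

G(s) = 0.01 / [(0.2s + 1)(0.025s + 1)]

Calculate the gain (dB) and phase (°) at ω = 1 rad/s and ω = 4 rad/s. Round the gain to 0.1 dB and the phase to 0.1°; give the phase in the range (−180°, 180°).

ω = 1: -40.2 dB, -12.7°; ω = 4: -42.2 dB, -44.4°

At ω = 1 rad/s:
pole (1 + j1·0.2) = 1 + j0.2 → |·| ≈ 1.0198, ∠ ≈ 11.31°
pole (1 + j1·0.025) = 1 + j0.025 → |·| ≈ 1.0003, ∠ ≈ 1.43°
|G| = 0.01 · 1 / (1.0198 · 1.0003) ≈ 0.0098029
Gain = 20 log₁₀(0.0098029) ≈ -40.17 dB
∠G = (0°) − (11.31° + 1.43°) = -12.74°

At ω = 4 rad/s:
pole (1 + j4·0.2) = 1 + j0.8 → |·| ≈ 1.2806, ∠ ≈ 38.66°
pole (1 + j4·0.025) = 1 + j0.1 → |·| ≈ 1.005, ∠ ≈ 5.71°
|G| = 0.01 · 1 / (1.2806 · 1.005) ≈ 0.00777
Gain = 20 log₁₀(0.00777) ≈ -42.19 dB
∠G = (0°) − (38.66° + 5.71°) = -44.37°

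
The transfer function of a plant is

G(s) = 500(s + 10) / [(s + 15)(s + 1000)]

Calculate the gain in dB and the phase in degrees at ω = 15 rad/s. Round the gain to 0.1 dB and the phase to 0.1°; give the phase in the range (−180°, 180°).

At s = jω = j15:
zero (s+10): 10 + j15 → |·| = √(10²+15²) = √325 ≈ 18.028, ∠ = arctan(15/10) ≈ 56.31°
pole (s+15): 15 + j15 → |·| = √(15²+15²) = √450 ≈ 21.213, ∠ = arctan(15/15) ≈ 45.00°
pole (s+1000): 1000 + j15 → |·| = √(1000²+15²) = √1000225 ≈ 1000.1, ∠ = arctan(15/1000) ≈ 0.86°
|G| = 500 · 18.028 / 21215 ≈ 0.42489
Gain = 20 log₁₀(0.42489) ≈ -7.43 dB
∠G = 56.31° − 45.86° = 10.45°

-7.4 dB, 10.5°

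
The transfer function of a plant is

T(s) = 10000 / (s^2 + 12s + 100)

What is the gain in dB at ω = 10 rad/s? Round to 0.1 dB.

38.4 dB

At s = jω = j10:
quadratic: (j10)² + 12·j10 + 100 = 0 + j120 → |·| ≈ 120, ∠ ≈ 90.00°
|T| = 10000 / 120 ≈ 83.333
Gain = 20 log₁₀(83.333) ≈ 38.42 dB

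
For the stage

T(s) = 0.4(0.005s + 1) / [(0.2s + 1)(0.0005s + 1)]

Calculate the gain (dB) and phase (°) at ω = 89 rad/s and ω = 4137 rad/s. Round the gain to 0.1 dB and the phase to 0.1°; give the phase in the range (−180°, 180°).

ω = 89: -32.2 dB, -65.3°; ω = 4137: -47.2 dB, -66.9°

At ω = 89 rad/s:
zero (1 + j89·0.005) = 1 + j0.445 → |·| ≈ 1.0945, ∠ ≈ 23.99°
pole (1 + j89·0.2) = 1 + j17.8 → |·| ≈ 17.828, ∠ ≈ 86.78°
pole (1 + j89·0.0005) = 1 + j0.0445 → |·| ≈ 1.001, ∠ ≈ 2.55°
|T| = 0.4 · 1.0945 / (17.828 · 1.001) ≈ 0.024532
Gain = 20 log₁₀(0.024532) ≈ -32.21 dB
∠T = (23.99°) − (86.78° + 2.55°) = -65.34°

At ω = 4137 rad/s:
zero (1 + j4137·0.005) = 1 + j20.685 → |·| ≈ 20.709, ∠ ≈ 87.23°
pole (1 + j4137·0.2) = 1 + j827.4 → |·| ≈ 827.4, ∠ ≈ 89.93°
pole (1 + j4137·0.0005) = 1 + j2.0685 → |·| ≈ 2.2975, ∠ ≈ 64.20°
|T| = 0.4 · 20.709 / (827.4 · 2.2975) ≈ 0.0043576
Gain = 20 log₁₀(0.0043576) ≈ -47.22 dB
∠T = (87.23°) − (89.93° + 64.20°) = -66.90°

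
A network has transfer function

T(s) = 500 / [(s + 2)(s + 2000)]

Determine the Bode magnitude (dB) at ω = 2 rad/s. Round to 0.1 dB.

-21.1 dB

At s = jω = j2:
pole (s+2): 2 + j2 → |·| = √(2²+2²) = √8 ≈ 2.8284, ∠ = arctan(2/2) ≈ 45.00°
pole (s+2000): 2000 + j2 → |·| = √(2000²+2²) = √4000004 ≈ 2000, ∠ = arctan(2/2000) ≈ 0.06°
|T| = 500 / 5656.8 ≈ 0.088389
Gain = 20 log₁₀(0.088389) ≈ -21.07 dB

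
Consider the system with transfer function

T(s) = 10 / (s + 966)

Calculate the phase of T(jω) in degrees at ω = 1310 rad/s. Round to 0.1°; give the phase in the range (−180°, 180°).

-53.6°

At s = jω = j1310:
pole (s+966): 966 + j1310 → |·| = √(966²+1310²) = √2649256 ≈ 1627.7, ∠ = arctan(1310/966) ≈ 53.59°
∠T = 0.00° − 53.59° = -53.59°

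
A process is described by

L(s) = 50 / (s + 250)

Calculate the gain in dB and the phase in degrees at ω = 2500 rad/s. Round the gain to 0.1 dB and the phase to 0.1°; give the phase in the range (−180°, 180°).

-34.0 dB, -84.3°

At s = jω = j2500:
pole (s+250): 250 + j2500 → |·| = √(250²+2500²) = √6312500 ≈ 2512.5, ∠ = arctan(2500/250) ≈ 84.29°
|L| = 50 / 2512.5 ≈ 0.0199
Gain = 20 log₁₀(0.0199) ≈ -34.02 dB
∠L = 0.00° − 84.29° = -84.29°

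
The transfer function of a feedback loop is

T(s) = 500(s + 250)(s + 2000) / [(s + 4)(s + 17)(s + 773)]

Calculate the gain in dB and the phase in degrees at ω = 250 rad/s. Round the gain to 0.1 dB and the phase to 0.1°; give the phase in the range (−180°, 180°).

16.9 dB, -141.0°

At s = jω = j250:
zero (s+250): 250 + j250 → |·| = √(250²+250²) = √125000 ≈ 353.55, ∠ = arctan(250/250) ≈ 45.00°
zero (s+2000): 2000 + j250 → |·| = √(2000²+250²) = √4062500 ≈ 2015.6, ∠ = arctan(250/2000) ≈ 7.13°
pole (s+4): 4 + j250 → |·| = √(4²+250²) = √62516 ≈ 250.03, ∠ = arctan(250/4) ≈ 89.08°
pole (s+17): 17 + j250 → |·| = √(17²+250²) = √62789 ≈ 250.58, ∠ = arctan(250/17) ≈ 86.11°
pole (s+773): 773 + j250 → |·| = √(773²+250²) = √660029 ≈ 812.42, ∠ = arctan(250/773) ≈ 17.92°
|T| = 500 · 7.1262e+05 / 5.09e+07 ≈ 7.0002
Gain = 20 log₁₀(7.0002) ≈ 16.90 dB
∠T = 52.13° − 193.11° = -140.98°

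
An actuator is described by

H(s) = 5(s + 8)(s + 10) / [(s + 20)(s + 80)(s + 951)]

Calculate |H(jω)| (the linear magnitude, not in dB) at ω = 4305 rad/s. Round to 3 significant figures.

At s = jω = j4305:
zero (s+8): 8 + j4305 → |·| = √(8²+4305²) = √18533089 ≈ 4305, ∠ = arctan(4305/8) ≈ 89.89°
zero (s+10): 10 + j4305 → |·| = √(10²+4305²) = √18533125 ≈ 4305, ∠ = arctan(4305/10) ≈ 89.87°
pole (s+20): 20 + j4305 → |·| = √(20²+4305²) = √18533425 ≈ 4305, ∠ = arctan(4305/20) ≈ 89.73°
pole (s+80): 80 + j4305 → |·| = √(80²+4305²) = √18539425 ≈ 4305.7, ∠ = arctan(4305/80) ≈ 88.94°
pole (s+951): 951 + j4305 → |·| = √(951²+4305²) = √19437426 ≈ 4408.8, ∠ = arctan(4305/951) ≈ 77.54°
|H| = 5 · 1.8533e+07 / 8.1722e+10 ≈ 0.0011339

0.00113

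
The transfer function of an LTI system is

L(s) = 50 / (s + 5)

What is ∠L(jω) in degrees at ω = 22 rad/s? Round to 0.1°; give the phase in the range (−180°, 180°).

-77.2°

Substitute s = j22:
Numerator: 50 = 50 + j0
Denominator: (j22) + 5 = 5 + j22
|N| = √(50² + 0²) ≈ 50, ∠N ≈ 0.00°
|D| = √(5² + 22²) ≈ 22.561, ∠D ≈ 77.20°
∠L = 0.00° − 77.20° = -77.20°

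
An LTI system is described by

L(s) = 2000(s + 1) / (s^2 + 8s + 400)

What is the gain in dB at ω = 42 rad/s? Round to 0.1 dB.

35.5 dB

At s = jω = j42:
zero (s+1): 1 + j42 → |·| = √(1²+42²) = √1765 ≈ 42.012, ∠ = arctan(42/1) ≈ 88.64°
quadratic: (j42)² + 8·j42 + 400 = -1364 + j336 → |·| ≈ 1404.8, ∠ ≈ 166.16°
|L| = 2000 · 42.012 / 1404.8 ≈ 59.812
Gain = 20 log₁₀(59.812) ≈ 35.54 dB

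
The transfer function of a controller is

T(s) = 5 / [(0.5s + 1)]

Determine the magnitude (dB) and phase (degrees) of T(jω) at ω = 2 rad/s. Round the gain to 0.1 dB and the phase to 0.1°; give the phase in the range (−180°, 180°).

11.0 dB, -45.0°

At ω = 2 rad/s:
pole (1 + j2·0.5) = 1 + j1 → |·| ≈ 1.4142, ∠ ≈ 45.00°
|T| = 5 · 1 / (1.4142) ≈ 3.5356
Gain = 20 log₁₀(3.5356) ≈ 10.97 dB
∠T = (0°) − (45.00°) = -45.00°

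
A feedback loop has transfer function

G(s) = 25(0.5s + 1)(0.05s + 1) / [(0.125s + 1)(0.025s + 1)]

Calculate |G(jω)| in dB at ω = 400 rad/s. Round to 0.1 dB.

46.0 dB

At ω = 400 rad/s:
zero (1 + j400·0.5) = 1 + j200 → |·| ≈ 200, ∠ ≈ 89.71°
zero (1 + j400·0.05) = 1 + j20 → |·| ≈ 20.025, ∠ ≈ 87.14°
pole (1 + j400·0.125) = 1 + j50 → |·| ≈ 50.01, ∠ ≈ 88.85°
pole (1 + j400·0.025) = 1 + j10 → |·| ≈ 10.05, ∠ ≈ 84.29°
|G| = 25 · 200 · 20.025 / (50.01 · 10.05) ≈ 199.21
Gain = 20 log₁₀(199.21) ≈ 45.99 dB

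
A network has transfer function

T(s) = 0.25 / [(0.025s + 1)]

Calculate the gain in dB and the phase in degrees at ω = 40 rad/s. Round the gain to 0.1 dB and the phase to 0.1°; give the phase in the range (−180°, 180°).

-15.1 dB, -45.0°

At ω = 40 rad/s:
pole (1 + j40·0.025) = 1 + j1 → |·| ≈ 1.4142, ∠ ≈ 45.00°
|T| = 0.25 · 1 / (1.4142) ≈ 0.17678
Gain = 20 log₁₀(0.17678) ≈ -15.05 dB
∠T = (0°) − (45.00°) = -45.00°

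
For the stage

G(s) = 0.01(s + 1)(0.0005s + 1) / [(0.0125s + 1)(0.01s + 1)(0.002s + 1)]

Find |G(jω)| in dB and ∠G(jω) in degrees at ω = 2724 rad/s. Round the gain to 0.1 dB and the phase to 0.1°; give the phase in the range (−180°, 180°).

-41.0 dB, -112.1°

At ω = 2724 rad/s:
zero (1 + j2724·1) = 1 + j2724 → |·| ≈ 2724, ∠ ≈ 89.98°
zero (1 + j2724·0.0005) = 1 + j1.362 → |·| ≈ 1.6897, ∠ ≈ 53.71°
pole (1 + j2724·0.0125) = 1 + j34.05 → |·| ≈ 34.065, ∠ ≈ 88.32°
pole (1 + j2724·0.01) = 1 + j27.24 → |·| ≈ 27.258, ∠ ≈ 87.90°
pole (1 + j2724·0.002) = 1 + j5.448 → |·| ≈ 5.539, ∠ ≈ 79.60°
|G| = 0.01 · 2724 · 1.6897 / (34.065 · 27.258 · 5.539) ≈ 0.0089492
Gain = 20 log₁₀(0.0089492) ≈ -40.96 dB
∠G = (89.98° + 53.71°) − (88.32° + 87.90° + 79.60°) = -112.13°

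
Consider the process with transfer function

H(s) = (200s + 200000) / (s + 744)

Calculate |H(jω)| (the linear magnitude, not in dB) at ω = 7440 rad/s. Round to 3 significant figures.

201

Substitute s = j7440:
Numerator: 200(j7440) + 200000 = 200000 + j1488000
Denominator: (j7440) + 744 = 744 + j7440
|N| = √(200000² + 1488000²) ≈ 1.5014e+06, ∠N ≈ 82.34°
|D| = √(744² + 7440²) ≈ 7477.1, ∠D ≈ 84.29°
|H| = 1.5014e+06 / 7477.1 ≈ 200.8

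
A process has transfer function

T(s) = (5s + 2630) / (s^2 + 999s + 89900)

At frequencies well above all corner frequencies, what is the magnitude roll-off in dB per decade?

Each pole contributes −20 dB/decade at high frequency; each zero contributes +20 dB/decade.
Net: 1 zero(s) − 2 pole(s) → -20 dB/decade.

-20 dB/decade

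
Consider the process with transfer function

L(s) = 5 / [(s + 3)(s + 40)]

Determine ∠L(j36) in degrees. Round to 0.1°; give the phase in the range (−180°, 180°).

At s = jω = j36:
pole (s+3): 3 + j36 → |·| = √(3²+36²) = √1305 ≈ 36.125, ∠ = arctan(36/3) ≈ 85.24°
pole (s+40): 40 + j36 → |·| = √(40²+36²) = √2896 ≈ 53.814, ∠ = arctan(36/40) ≈ 41.99°
∠L = 0.00° − 127.23° = -127.23°

-127.2°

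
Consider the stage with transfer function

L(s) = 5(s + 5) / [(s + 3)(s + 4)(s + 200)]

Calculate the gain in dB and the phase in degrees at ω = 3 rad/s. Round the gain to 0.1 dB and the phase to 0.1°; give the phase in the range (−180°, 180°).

At s = jω = j3:
zero (s+5): 5 + j3 → |·| = √(5²+3²) = √34 ≈ 5.831, ∠ = arctan(3/5) ≈ 30.96°
pole (s+3): 3 + j3 → |·| = √(3²+3²) = √18 ≈ 4.2426, ∠ = arctan(3/3) ≈ 45.00°
pole (s+4): 4 + j3 → |·| = √(4²+3²) = √25 ≈ 5, ∠ = arctan(3/4) ≈ 36.87°
pole (s+200): 200 + j3 → |·| = √(200²+3²) = √40009 ≈ 200.02, ∠ = arctan(3/200) ≈ 0.86°
|L| = 5 · 5.831 / 4243 ≈ 0.0068713
Gain = 20 log₁₀(0.0068713) ≈ -43.26 dB
∠L = 30.96° − 82.73° = -51.77°

-43.3 dB, -51.8°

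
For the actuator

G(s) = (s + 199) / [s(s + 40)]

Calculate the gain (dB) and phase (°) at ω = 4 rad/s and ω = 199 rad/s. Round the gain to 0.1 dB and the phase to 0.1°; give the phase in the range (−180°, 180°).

At s = jω = j4:
zero (s+199): 199 + j4 → |·| = √(199²+4²) = √39617 ≈ 199.04, ∠ = arctan(4/199) ≈ 1.15°
pole (s+40): 40 + j4 → |·| = √(40²+4²) = √1616 ≈ 40.2, ∠ = arctan(4/40) ≈ 5.71°
pole at origin: |s| = 4, ∠ = 90.00° (in denominator)
|G| = 1 · 199.04 / 160.8 ≈ 1.2378
Gain = 20 log₁₀(1.2378) ≈ 1.85 dB
∠G = 1.15° − 95.71° = -94.56°

At s = jω = j199:
zero (s+199): 199 + j199 → |·| = √(199²+199²) = √79202 ≈ 281.43, ∠ = arctan(199/199) ≈ 45.00°
pole (s+40): 40 + j199 → |·| = √(40²+199²) = √41201 ≈ 202.98, ∠ = arctan(199/40) ≈ 78.63°
pole at origin: |s| = 199, ∠ = 90.00° (in denominator)
|G| = 1 · 281.43 / 40393 ≈ 0.0069673
Gain = 20 log₁₀(0.0069673) ≈ -43.14 dB
∠G = 45.00° − 168.63° = -123.63°

ω = 4: 1.9 dB, -94.6°; ω = 199: -43.1 dB, -123.6°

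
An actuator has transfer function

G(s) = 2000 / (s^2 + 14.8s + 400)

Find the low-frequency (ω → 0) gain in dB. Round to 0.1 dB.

14.0 dB

G(0) = 2000 / 400 = 5
20 log₁₀(5) ≈ 13.98 dB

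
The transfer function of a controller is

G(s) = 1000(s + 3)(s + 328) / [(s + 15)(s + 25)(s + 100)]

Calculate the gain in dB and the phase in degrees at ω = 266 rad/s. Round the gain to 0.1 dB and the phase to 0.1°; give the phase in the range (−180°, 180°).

14.9 dB, -112.4°

At s = jω = j266:
zero (s+3): 3 + j266 → |·| = √(3²+266²) = √70765 ≈ 266.02, ∠ = arctan(266/3) ≈ 89.35°
zero (s+328): 328 + j266 → |·| = √(328²+266²) = √178340 ≈ 422.3, ∠ = arctan(266/328) ≈ 39.04°
pole (s+15): 15 + j266 → |·| = √(15²+266²) = √70981 ≈ 266.42, ∠ = arctan(266/15) ≈ 86.77°
pole (s+25): 25 + j266 → |·| = √(25²+266²) = √71381 ≈ 267.17, ∠ = arctan(266/25) ≈ 84.63°
pole (s+100): 100 + j266 → |·| = √(100²+266²) = √80756 ≈ 284.18, ∠ = arctan(266/100) ≈ 69.40°
|G| = 1000 · 1.1234e+05 / 2.0228e+07 ≈ 5.5537
Gain = 20 log₁₀(5.5537) ≈ 14.89 dB
∠G = 128.39° − 240.80° = -112.41°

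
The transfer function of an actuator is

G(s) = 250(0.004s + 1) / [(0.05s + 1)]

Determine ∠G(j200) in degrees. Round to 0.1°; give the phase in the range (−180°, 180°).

At ω = 200 rad/s:
zero (1 + j200·0.004) = 1 + j0.8 → |·| ≈ 1.2806, ∠ ≈ 38.66°
pole (1 + j200·0.05) = 1 + j10 → |·| ≈ 10.05, ∠ ≈ 84.29°
∠G = (38.66°) − (84.29°) = -45.63°

-45.6°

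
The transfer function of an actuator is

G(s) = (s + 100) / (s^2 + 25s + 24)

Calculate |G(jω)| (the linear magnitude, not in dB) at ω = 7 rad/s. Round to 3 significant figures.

0.567

Substitute s = j7:
Numerator: (j7) + 100 = 100 + j7
Denominator: (j7)^2 + 25(j7) + 24 = -25 + j175
|N| = √(100² + 7²) ≈ 100.24, ∠N ≈ 4.00°
|D| = √(25² + 175²) ≈ 176.78, ∠D ≈ 98.13°
|G| = 100.24 / 176.78 ≈ 0.56703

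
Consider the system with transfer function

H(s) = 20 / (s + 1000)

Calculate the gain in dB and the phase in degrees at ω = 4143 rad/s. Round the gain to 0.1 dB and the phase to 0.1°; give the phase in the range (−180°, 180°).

-46.6 dB, -76.4°

At s = jω = j4143:
pole (s+1000): 1000 + j4143 → |·| = √(1000²+4143²) = √18164449 ≈ 4262, ∠ = arctan(4143/1000) ≈ 76.43°
|H| = 20 / 4262 ≈ 0.0046926
Gain = 20 log₁₀(0.0046926) ≈ -46.57 dB
∠H = 0.00° − 76.43° = -76.43°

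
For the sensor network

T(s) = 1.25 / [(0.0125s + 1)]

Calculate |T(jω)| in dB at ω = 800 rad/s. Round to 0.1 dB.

-18.1 dB

At ω = 800 rad/s:
pole (1 + j800·0.0125) = 1 + j10 → |·| ≈ 10.05, ∠ ≈ 84.29°
|T| = 1.25 · 1 / (10.05) ≈ 0.12438
Gain = 20 log₁₀(0.12438) ≈ -18.10 dB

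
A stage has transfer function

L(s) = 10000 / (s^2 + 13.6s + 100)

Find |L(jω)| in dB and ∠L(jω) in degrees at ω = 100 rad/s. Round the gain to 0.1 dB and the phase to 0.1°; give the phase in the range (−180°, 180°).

At s = jω = j100:
quadratic: (j100)² + 13.6·j100 + 100 = -9900 + j1360 → |·| ≈ 9993, ∠ ≈ 172.18°
|L| = 10000 / 9993 ≈ 1.0007
Gain = 20 log₁₀(1.0007) ≈ 0.01 dB
∠L = 0.00° − 172.18° = -172.18°

0.0 dB, -172.2°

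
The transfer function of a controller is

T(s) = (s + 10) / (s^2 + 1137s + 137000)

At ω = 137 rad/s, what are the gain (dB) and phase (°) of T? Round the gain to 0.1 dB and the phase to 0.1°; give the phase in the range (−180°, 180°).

Substitute s = j137:
Numerator: (j137) + 10 = 10 + j137
Denominator: (j137)^2 + 1137(j137) + 137000 = 118231 + j155769
|N| = √(10² + 137²) ≈ 137.36, ∠N ≈ 85.83°
|D| = √(118231² + 155769²) ≈ 1.9556e+05, ∠D ≈ 52.80°
|T| = 137.36 / 1.9556e+05 ≈ 0.00070239
Gain = 20 log₁₀(0.00070239) ≈ -63.07 dB
∠T = 85.83° − 52.80° = 33.03°

-63.1 dB, 33.0°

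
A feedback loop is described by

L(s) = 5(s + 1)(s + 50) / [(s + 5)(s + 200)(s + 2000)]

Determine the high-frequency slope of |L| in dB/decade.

Each pole contributes −20 dB/decade at high frequency; each zero contributes +20 dB/decade.
Net: 2 zero(s) − 3 pole(s) → -20 dB/decade.

-20 dB/decade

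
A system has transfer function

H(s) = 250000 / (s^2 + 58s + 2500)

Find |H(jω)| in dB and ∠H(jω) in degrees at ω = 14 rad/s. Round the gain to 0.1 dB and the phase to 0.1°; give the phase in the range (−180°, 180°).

At s = jω = j14:
quadratic: (j14)² + 58·j14 + 2500 = 2304 + j812 → |·| ≈ 2442.9, ∠ ≈ 19.41°
|H| = 250000 / 2442.9 ≈ 102.34
Gain = 20 log₁₀(102.34) ≈ 40.20 dB
∠H = 0.00° − 19.41° = -19.41°

40.2 dB, -19.4°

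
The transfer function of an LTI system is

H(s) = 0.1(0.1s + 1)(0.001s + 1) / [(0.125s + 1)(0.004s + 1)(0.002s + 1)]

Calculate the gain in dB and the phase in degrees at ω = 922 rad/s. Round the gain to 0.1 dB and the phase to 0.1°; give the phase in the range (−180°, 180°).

At ω = 922 rad/s:
zero (1 + j922·0.1) = 1 + j92.2 → |·| ≈ 92.205, ∠ ≈ 89.38°
zero (1 + j922·0.001) = 1 + j0.922 → |·| ≈ 1.3602, ∠ ≈ 42.68°
pole (1 + j922·0.125) = 1 + j115.25 → |·| ≈ 115.25, ∠ ≈ 89.50°
pole (1 + j922·0.004) = 1 + j3.688 → |·| ≈ 3.8212, ∠ ≈ 74.83°
pole (1 + j922·0.002) = 1 + j1.844 → |·| ≈ 2.0977, ∠ ≈ 61.53°
|H| = 0.1 · 92.205 · 1.3602 / (115.25 · 3.8212 · 2.0977) ≈ 0.013576
Gain = 20 log₁₀(0.013576) ≈ -37.34 dB
∠H = (89.38° + 42.68°) − (89.50° + 74.83° + 61.53°) = -93.80°

-37.3 dB, -93.8°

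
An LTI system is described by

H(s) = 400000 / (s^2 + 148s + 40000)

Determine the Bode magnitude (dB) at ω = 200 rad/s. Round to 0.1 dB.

22.6 dB

At s = jω = j200:
quadratic: (j200)² + 148·j200 + 40000 = 0 + j29600 → |·| ≈ 29600, ∠ ≈ 90.00°
|H| = 400000 / 29600 ≈ 13.514
Gain = 20 log₁₀(13.514) ≈ 22.62 dB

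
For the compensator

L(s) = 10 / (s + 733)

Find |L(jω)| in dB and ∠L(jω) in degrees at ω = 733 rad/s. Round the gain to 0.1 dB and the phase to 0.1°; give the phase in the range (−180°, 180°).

-40.3 dB, -45.0°

At s = jω = j733:
pole (s+733): 733 + j733 → |·| = √(733²+733²) = √1074578 ≈ 1036.6, ∠ = arctan(733/733) ≈ 45.00°
|L| = 10 / 1036.6 ≈ 0.0096469
Gain = 20 log₁₀(0.0096469) ≈ -40.31 dB
∠L = 0.00° − 45.00° = -45.00°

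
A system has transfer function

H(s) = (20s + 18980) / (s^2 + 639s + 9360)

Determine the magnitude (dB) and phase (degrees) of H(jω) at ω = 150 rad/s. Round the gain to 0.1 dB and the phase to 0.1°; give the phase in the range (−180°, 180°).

Substitute s = j150:
Numerator: 20(j150) + 18980 = 18980 + j3000
Denominator: (j150)^2 + 639(j150) + 9360 = -13140 + j95850
|N| = √(18980² + 3000²) ≈ 19216, ∠N ≈ 8.98°
|D| = √(13140² + 95850²) ≈ 96746, ∠D ≈ 97.81°
|H| = 19216 / 96746 ≈ 0.19862
Gain = 20 log₁₀(0.19862) ≈ -14.04 dB
∠H = 8.98° − 97.81° = -88.83°

-14.0 dB, -88.8°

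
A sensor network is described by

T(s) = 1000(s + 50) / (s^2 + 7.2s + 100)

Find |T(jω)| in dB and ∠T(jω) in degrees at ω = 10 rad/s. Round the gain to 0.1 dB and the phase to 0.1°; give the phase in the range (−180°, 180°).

57.0 dB, -78.7°

At s = jω = j10:
zero (s+50): 50 + j10 → |·| = √(50²+10²) = √2600 ≈ 50.99, ∠ = arctan(10/50) ≈ 11.31°
quadratic: (j10)² + 7.2·j10 + 100 = 0 + j72 → |·| ≈ 72, ∠ ≈ 90.00°
|T| = 1000 · 50.99 / 72 ≈ 708.19
Gain = 20 log₁₀(708.19) ≈ 57.00 dB
∠T = 11.31° − 90.00° = -78.69°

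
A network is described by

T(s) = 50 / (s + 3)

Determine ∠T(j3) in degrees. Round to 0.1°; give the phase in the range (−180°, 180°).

Substitute s = j3:
Numerator: 50 = 50 + j0
Denominator: (j3) + 3 = 3 + j3
|N| = √(50² + 0²) ≈ 50, ∠N ≈ 0.00°
|D| = √(3² + 3²) ≈ 4.2426, ∠D ≈ 45.00°
∠T = 0.00° − 45.00° = -45.00°

-45.0°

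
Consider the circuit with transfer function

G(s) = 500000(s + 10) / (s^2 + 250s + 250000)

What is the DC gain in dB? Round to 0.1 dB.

26.0 dB

G(0) = 500000·10 / 250000 = 20
20 log₁₀(20) ≈ 26.02 dB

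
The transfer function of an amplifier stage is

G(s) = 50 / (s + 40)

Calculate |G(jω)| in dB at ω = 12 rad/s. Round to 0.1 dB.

At s = jω = j12:
pole (s+40): 40 + j12 → |·| = √(40²+12²) = √1744 ≈ 41.761, ∠ = arctan(12/40) ≈ 16.70°
|G| = 50 / 41.761 ≈ 1.1973
Gain = 20 log₁₀(1.1973) ≈ 1.56 dB

1.6 dB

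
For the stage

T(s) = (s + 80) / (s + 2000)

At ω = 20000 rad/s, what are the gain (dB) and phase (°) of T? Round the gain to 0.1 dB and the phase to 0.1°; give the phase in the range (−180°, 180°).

At s = jω = j20000:
zero (s+80): 80 + j20000 → |·| = √(80²+20000²) = √400006400 ≈ 20000, ∠ = arctan(20000/80) ≈ 89.77°
pole (s+2000): 2000 + j20000 → |·| = √(2000²+20000²) = √404000000 ≈ 20100, ∠ = arctan(20000/2000) ≈ 84.29°
|T| = 1 · 20000 / 20100 ≈ 0.99502
Gain = 20 log₁₀(0.99502) ≈ -0.04 dB
∠T = 89.77° − 84.29° = 5.48°

-0.0 dB, 5.5°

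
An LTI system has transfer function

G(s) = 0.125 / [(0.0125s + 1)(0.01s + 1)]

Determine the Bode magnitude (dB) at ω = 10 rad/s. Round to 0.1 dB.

-18.2 dB

At ω = 10 rad/s:
pole (1 + j10·0.0125) = 1 + j0.125 → |·| ≈ 1.0078, ∠ ≈ 7.13°
pole (1 + j10·0.01) = 1 + j0.1 → |·| ≈ 1.005, ∠ ≈ 5.71°
|G| = 0.125 · 1 / (1.0078 · 1.005) ≈ 0.12342
Gain = 20 log₁₀(0.12342) ≈ -18.17 dB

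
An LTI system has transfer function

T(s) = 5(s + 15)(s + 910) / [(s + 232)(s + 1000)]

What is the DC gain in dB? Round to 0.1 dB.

T(0) = 5·15·910 / (232·1000) ≈ 0.29418
20 log₁₀(0.29418) ≈ -10.63 dB

-10.6 dB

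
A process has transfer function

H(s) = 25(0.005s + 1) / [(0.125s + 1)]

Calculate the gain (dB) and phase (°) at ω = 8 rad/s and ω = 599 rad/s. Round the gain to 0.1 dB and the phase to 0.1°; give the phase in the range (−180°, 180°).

ω = 8: 25.0 dB, -42.7°; ω = 599: 0.5 dB, -17.7°

At ω = 8 rad/s:
zero (1 + j8·0.005) = 1 + j0.04 → |·| ≈ 1.0008, ∠ ≈ 2.29°
pole (1 + j8·0.125) = 1 + j1 → |·| ≈ 1.4142, ∠ ≈ 45.00°
|H| = 25 · 1.0008 / (1.4142) ≈ 17.692
Gain = 20 log₁₀(17.692) ≈ 24.96 dB
∠H = (2.29°) − (45.00°) = -42.71°

At ω = 599 rad/s:
zero (1 + j599·0.005) = 1 + j2.995 → |·| ≈ 3.1575, ∠ ≈ 71.54°
pole (1 + j599·0.125) = 1 + j74.875 → |·| ≈ 74.882, ∠ ≈ 89.23°
|H| = 25 · 3.1575 / (74.882) ≈ 1.0542
Gain = 20 log₁₀(1.0542) ≈ 0.46 dB
∠H = (71.54°) − (89.23°) = -17.69°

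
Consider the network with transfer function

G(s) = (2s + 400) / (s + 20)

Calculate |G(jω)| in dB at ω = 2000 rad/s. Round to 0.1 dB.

6.1 dB

Substitute s = j2000:
Numerator: 2(j2000) + 400 = 400 + j4000
Denominator: (j2000) + 20 = 20 + j2000
|N| = √(400² + 4000²) ≈ 4020, ∠N ≈ 84.29°
|D| = √(20² + 2000²) ≈ 2000.1, ∠D ≈ 89.43°
|G| = 4020 / 2000.1 ≈ 2.0099
Gain = 20 log₁₀(2.0099) ≈ 6.06 dB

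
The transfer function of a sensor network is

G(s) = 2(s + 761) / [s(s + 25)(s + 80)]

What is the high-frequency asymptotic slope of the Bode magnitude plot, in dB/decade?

Each pole contributes −20 dB/decade at high frequency; each zero contributes +20 dB/decade.
Net: 1 zero(s) − 3 pole(s) → -40 dB/decade.

-40 dB/decade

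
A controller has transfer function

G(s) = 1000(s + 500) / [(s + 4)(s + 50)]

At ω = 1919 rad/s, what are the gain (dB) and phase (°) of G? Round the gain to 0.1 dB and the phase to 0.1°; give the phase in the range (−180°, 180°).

-5.4 dB, -103.0°

At s = jω = j1919:
zero (s+500): 500 + j1919 → |·| = √(500²+1919²) = √3932561 ≈ 1983.1, ∠ = arctan(1919/500) ≈ 75.40°
pole (s+4): 4 + j1919 → |·| = √(4²+1919²) = √3682577 ≈ 1919, ∠ = arctan(1919/4) ≈ 89.88°
pole (s+50): 50 + j1919 → |·| = √(50²+1919²) = √3685061 ≈ 1919.7, ∠ = arctan(1919/50) ≈ 88.51°
|G| = 1000 · 1983.1 / 3.6839e+06 ≈ 0.53832
Gain = 20 log₁₀(0.53832) ≈ -5.38 dB
∠G = 75.40° − 178.39° = -102.99°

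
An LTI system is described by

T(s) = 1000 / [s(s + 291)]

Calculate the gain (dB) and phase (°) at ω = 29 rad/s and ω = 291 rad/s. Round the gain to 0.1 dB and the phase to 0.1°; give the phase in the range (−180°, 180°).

At s = jω = j29:
pole (s+291): 291 + j29 → |·| = √(291²+29²) = √85522 ≈ 292.44, ∠ = arctan(29/291) ≈ 5.69°
pole at origin: |s| = 29, ∠ = 90.00° (in denominator)
|T| = 1000 / 8480.8 ≈ 0.11791
Gain = 20 log₁₀(0.11791) ≈ -18.57 dB
∠T = 0.00° − 95.69° = -95.69°

At s = jω = j291:
pole (s+291): 291 + j291 → |·| = √(291²+291²) = √169362 ≈ 411.54, ∠ = arctan(291/291) ≈ 45.00°
pole at origin: |s| = 291, ∠ = 90.00° (in denominator)
|T| = 1000 / 1.1976e+05 ≈ 0.00835
Gain = 20 log₁₀(0.00835) ≈ -41.57 dB
∠T = 0.00° − 135.00° = -135.00°

ω = 29: -18.6 dB, -95.7°; ω = 291: -41.6 dB, -135.0°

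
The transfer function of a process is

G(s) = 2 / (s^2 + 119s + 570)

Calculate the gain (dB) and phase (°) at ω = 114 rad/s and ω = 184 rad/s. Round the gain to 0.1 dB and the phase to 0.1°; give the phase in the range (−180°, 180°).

ω = 114: -79.3 dB, -132.5°; ω = 184: -86.0 dB, -146.7°

Substitute s = j114:
Numerator: 2 = 2 + j0
Denominator: (j114)^2 + 119(j114) + 570 = -12426 + j13566
|N| = √(2² + 0²) ≈ 2, ∠N ≈ 0.00°
|D| = √(12426² + 13566²) ≈ 18397, ∠D ≈ 132.49°
|G| = 2 / 18397 ≈ 0.00010871
Gain = 20 log₁₀(0.00010871) ≈ -79.27 dB
∠G = 0.00° − 132.49° = -132.49°

Substitute s = j184:
Numerator: 2 = 2 + j0
Denominator: (j184)^2 + 119(j184) + 570 = -33286 + j21896
|N| = √(2² + 0²) ≈ 2, ∠N ≈ 0.00°
|D| = √(33286² + 21896²) ≈ 39842, ∠D ≈ 146.66°
|G| = 2 / 39842 ≈ 5.0198e-05
Gain = 20 log₁₀(5.0198e-05) ≈ -85.99 dB
∠G = 0.00° − 146.66° = -146.66°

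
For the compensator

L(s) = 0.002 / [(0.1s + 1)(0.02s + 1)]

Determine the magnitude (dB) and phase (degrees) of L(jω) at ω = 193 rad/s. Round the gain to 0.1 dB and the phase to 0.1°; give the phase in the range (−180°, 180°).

At ω = 193 rad/s:
pole (1 + j193·0.1) = 1 + j19.3 → |·| ≈ 19.326, ∠ ≈ 87.03°
pole (1 + j193·0.02) = 1 + j3.86 → |·| ≈ 3.9874, ∠ ≈ 75.48°
|L| = 0.002 · 1 / (19.326 · 3.9874) ≈ 2.5954e-05
Gain = 20 log₁₀(2.5954e-05) ≈ -91.72 dB
∠L = (0°) − (87.03° + 75.48°) = -162.51°

-91.7 dB, -162.5°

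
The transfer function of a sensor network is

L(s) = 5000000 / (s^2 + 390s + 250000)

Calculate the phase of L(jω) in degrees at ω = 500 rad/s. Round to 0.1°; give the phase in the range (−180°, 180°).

At s = jω = j500:
quadratic: (j500)² + 390·j500 + 250000 = 0 + j195000 → |·| ≈ 1.95e+05, ∠ ≈ 90.00°
∠L = 0.00° − 90.00° = -90.00°

-90.0°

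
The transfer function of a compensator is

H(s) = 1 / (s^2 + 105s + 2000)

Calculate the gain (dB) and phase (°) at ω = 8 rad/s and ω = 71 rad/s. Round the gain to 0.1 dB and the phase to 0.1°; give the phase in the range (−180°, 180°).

ω = 8: -66.5 dB, -23.5°; ω = 71: -78.1 dB, -112.2°

Substitute s = j8:
Numerator: 1 = 1 + j0
Denominator: (j8)^2 + 105(j8) + 2000 = 1936 + j840
|N| = √(1² + 0²) ≈ 1, ∠N ≈ 0.00°
|D| = √(1936² + 840²) ≈ 2110.4, ∠D ≈ 23.46°
|H| = 1 / 2110.4 ≈ 0.00047384
Gain = 20 log₁₀(0.00047384) ≈ -66.49 dB
∠H = 0.00° − 23.46° = -23.46°

Substitute s = j71:
Numerator: 1 = 1 + j0
Denominator: (j71)^2 + 105(j71) + 2000 = -3041 + j7455
|N| = √(1² + 0²) ≈ 1, ∠N ≈ 0.00°
|D| = √(3041² + 7455²) ≈ 8051.4, ∠D ≈ 112.19°
|H| = 1 / 8051.4 ≈ 0.0001242
Gain = 20 log₁₀(0.0001242) ≈ -78.12 dB
∠H = 0.00° − 112.19° = -112.19°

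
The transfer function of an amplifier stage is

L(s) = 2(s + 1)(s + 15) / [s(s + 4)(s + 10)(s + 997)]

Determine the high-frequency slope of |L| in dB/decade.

Each pole contributes −20 dB/decade at high frequency; each zero contributes +20 dB/decade.
Net: 2 zero(s) − 4 pole(s) → -40 dB/decade.

-40 dB/decade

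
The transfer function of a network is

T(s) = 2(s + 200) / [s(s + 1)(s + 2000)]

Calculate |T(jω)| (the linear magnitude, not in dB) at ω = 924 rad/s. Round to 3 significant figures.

At s = jω = j924:
zero (s+200): 200 + j924 → |·| = √(200²+924²) = √893776 ≈ 945.4, ∠ = arctan(924/200) ≈ 77.79°
pole (s+1): 1 + j924 → |·| = √(1²+924²) = √853777 ≈ 924, ∠ = arctan(924/1) ≈ 89.94°
pole (s+2000): 2000 + j924 → |·| = √(2000²+924²) = √4853776 ≈ 2203.1, ∠ = arctan(924/2000) ≈ 24.80°
pole at origin: |s| = 924, ∠ = 90.00° (in denominator)
|T| = 2 · 945.4 / 1.881e+09 ≈ 1.0052e-06

1.01e-06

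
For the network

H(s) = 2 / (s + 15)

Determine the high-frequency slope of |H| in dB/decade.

-20 dB/decade

Each pole contributes −20 dB/decade at high frequency; each zero contributes +20 dB/decade.
Net: 0 zero(s) − 1 pole(s) → -20 dB/decade.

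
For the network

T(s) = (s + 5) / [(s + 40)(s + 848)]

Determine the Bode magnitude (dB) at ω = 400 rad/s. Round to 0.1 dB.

-59.5 dB

At s = jω = j400:
zero (s+5): 5 + j400 → |·| = √(5²+400²) = √160025 ≈ 400.03, ∠ = arctan(400/5) ≈ 89.28°
pole (s+40): 40 + j400 → |·| = √(40²+400²) = √161600 ≈ 402, ∠ = arctan(400/40) ≈ 84.29°
pole (s+848): 848 + j400 → |·| = √(848²+400²) = √879104 ≈ 937.61, ∠ = arctan(400/848) ≈ 25.25°
|T| = 1 · 400.03 / 3.7692e+05 ≈ 0.0010613
Gain = 20 log₁₀(0.0010613) ≈ -59.48 dB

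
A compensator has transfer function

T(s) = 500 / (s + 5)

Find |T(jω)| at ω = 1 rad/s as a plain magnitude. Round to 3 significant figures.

98.1

Substitute s = j1:
Numerator: 500 = 500 + j0
Denominator: (j1) + 5 = 5 + j1
|N| = √(500² + 0²) ≈ 500, ∠N ≈ 0.00°
|D| = √(5² + 1²) ≈ 5.099, ∠D ≈ 11.31°
|T| = 500 / 5.099 ≈ 98.058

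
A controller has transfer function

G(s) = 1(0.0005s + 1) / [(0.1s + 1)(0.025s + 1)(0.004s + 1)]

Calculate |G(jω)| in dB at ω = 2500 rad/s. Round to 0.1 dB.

At ω = 2500 rad/s:
zero (1 + j2500·0.0005) = 1 + j1.25 → |·| ≈ 1.6008, ∠ ≈ 51.34°
pole (1 + j2500·0.1) = 1 + j250 → |·| ≈ 250, ∠ ≈ 89.77°
pole (1 + j2500·0.025) = 1 + j62.5 → |·| ≈ 62.508, ∠ ≈ 89.08°
pole (1 + j2500·0.004) = 1 + j10 → |·| ≈ 10.05, ∠ ≈ 84.29°
|G| = 1 · 1.6008 / (250 · 62.508 · 10.05) ≈ 1.0193e-05
Gain = 20 log₁₀(1.0193e-05) ≈ -99.83 dB

-99.8 dB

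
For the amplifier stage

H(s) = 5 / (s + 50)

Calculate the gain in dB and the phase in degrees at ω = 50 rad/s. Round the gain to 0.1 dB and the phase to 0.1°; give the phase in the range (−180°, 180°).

-23.0 dB, -45.0°

At s = jω = j50:
pole (s+50): 50 + j50 → |·| = √(50²+50²) = √5000 ≈ 70.711, ∠ = arctan(50/50) ≈ 45.00°
|H| = 5 / 70.711 ≈ 0.07071
Gain = 20 log₁₀(0.07071) ≈ -23.01 dB
∠H = 0.00° − 45.00° = -45.00°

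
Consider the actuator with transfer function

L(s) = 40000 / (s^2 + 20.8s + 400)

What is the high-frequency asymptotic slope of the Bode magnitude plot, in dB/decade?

-40 dB/decade

Each pole contributes −20 dB/decade at high frequency; each zero contributes +20 dB/decade.
Net: 0 zero(s) − 2 pole(s) → -40 dB/decade.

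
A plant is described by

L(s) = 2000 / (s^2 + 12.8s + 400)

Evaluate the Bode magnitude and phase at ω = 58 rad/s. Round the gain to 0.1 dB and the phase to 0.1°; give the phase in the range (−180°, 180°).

At s = jω = j58:
quadratic: (j58)² + 12.8·j58 + 400 = -2964 + j742.4 → |·| ≈ 3055.6, ∠ ≈ 165.94°
|L| = 2000 / 3055.6 ≈ 0.65454
Gain = 20 log₁₀(0.65454) ≈ -3.68 dB
∠L = 0.00° − 165.94° = -165.94°

-3.7 dB, -165.9°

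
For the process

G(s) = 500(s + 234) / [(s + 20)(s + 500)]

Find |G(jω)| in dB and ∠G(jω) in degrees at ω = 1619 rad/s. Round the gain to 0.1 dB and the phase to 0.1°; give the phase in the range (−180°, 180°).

At s = jω = j1619:
zero (s+234): 234 + j1619 → |·| = √(234²+1619²) = √2675917 ≈ 1635.8, ∠ = arctan(1619/234) ≈ 81.78°
pole (s+20): 20 + j1619 → |·| = √(20²+1619²) = √2621561 ≈ 1619.1, ∠ = arctan(1619/20) ≈ 89.29°
pole (s+500): 500 + j1619 → |·| = √(500²+1619²) = √2871161 ≈ 1694.5, ∠ = arctan(1619/500) ≈ 72.84°
|G| = 500 · 1635.8 / 2.7436e+06 ≈ 0.29811
Gain = 20 log₁₀(0.29811) ≈ -10.51 dB
∠G = 81.78° − 162.13° = -80.35°

-10.5 dB, -80.4°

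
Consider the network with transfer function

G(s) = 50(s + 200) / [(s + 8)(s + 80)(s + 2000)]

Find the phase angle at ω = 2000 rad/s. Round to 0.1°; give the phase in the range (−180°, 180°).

At s = jω = j2000:
zero (s+200): 200 + j2000 → |·| = √(200²+2000²) = √4040000 ≈ 2010, ∠ = arctan(2000/200) ≈ 84.29°
pole (s+8): 8 + j2000 → |·| = √(8²+2000²) = √4000064 ≈ 2000, ∠ = arctan(2000/8) ≈ 89.77°
pole (s+80): 80 + j2000 → |·| = √(80²+2000²) = √4006400 ≈ 2001.6, ∠ = arctan(2000/80) ≈ 87.71°
pole (s+2000): 2000 + j2000 → |·| = √(2000²+2000²) = √8000000 ≈ 2828.4, ∠ = arctan(2000/2000) ≈ 45.00°
∠G = 84.29° − 222.48° = -138.19°

-138.2°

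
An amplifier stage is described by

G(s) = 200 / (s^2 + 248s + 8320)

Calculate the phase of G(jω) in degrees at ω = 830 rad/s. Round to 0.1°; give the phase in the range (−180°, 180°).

-163.2°

Substitute s = j830:
Numerator: 200 = 200 + j0
Denominator: (j830)^2 + 248(j830) + 8320 = -680580 + j205840
|N| = √(200² + 0²) ≈ 200, ∠N ≈ 0.00°
|D| = √(680580² + 205840²) ≈ 7.1103e+05, ∠D ≈ 163.17°
∠G = 0.00° − 163.17° = -163.17°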